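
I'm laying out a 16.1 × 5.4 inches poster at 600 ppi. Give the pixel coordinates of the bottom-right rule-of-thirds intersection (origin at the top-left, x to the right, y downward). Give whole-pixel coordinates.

x = 6440 px, y = 2160 px

In pixels the canvas is 16.1 × 600 = 9660 wide and 5.4 × 600 = 3240 tall.
The bottom-right point is two-thirds across and two-thirds down:
x = 2 × 9660/3 ≈ 6440; y = 2 × 3240/3 ≈ 2160.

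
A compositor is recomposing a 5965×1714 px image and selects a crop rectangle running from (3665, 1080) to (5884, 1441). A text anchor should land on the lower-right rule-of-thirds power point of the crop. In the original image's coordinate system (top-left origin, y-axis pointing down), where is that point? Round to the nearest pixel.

Crop width = 5884 − 3665 = 2219 px; one third is 739.67 px.
Crop height = 1441 − 1080 = 361 px; one third is 120.33 px.
The lower-right point is two-thirds across and two-thirds down within the crop:
x = 3665 + 2 × 739.67 ≈ 5144; y = 1080 + 2 × 120.33 ≈ 1321.

(5144, 1321)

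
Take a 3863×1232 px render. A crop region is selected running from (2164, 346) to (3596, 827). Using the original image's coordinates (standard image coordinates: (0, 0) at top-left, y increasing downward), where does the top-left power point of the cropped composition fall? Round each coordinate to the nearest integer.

Crop width = 3596 − 2164 = 1432 px; one third is 477.33 px.
Crop height = 827 − 346 = 481 px; one third is 160.33 px.
The top-left point is one-third across and one-third down within the crop:
x = 2164 + 1 × 477.33 ≈ 2641; y = 346 + 1 × 160.33 ≈ 506.

(2641, 506)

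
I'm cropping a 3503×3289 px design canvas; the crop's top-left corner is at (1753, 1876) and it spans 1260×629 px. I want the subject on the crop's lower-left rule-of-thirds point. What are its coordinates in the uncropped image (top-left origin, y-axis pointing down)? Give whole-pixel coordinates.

(2173, 2295)

One third of the crop width 1260 is 420.00 px.
One third of the crop height 629 is 209.67 px.
The lower-left point is one-third across and two-thirds down within the crop:
x = 1753 + 1 × 420.00 ≈ 2173; y = 1876 + 2 × 209.67 ≈ 2295.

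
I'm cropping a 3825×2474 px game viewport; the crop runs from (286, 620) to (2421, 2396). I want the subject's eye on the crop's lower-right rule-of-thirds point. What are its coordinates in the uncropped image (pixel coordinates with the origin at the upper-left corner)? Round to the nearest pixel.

Crop width = 2421 − 286 = 2135 px; one third is 711.67 px.
Crop height = 2396 − 620 = 1776 px; one third is 592.00 px.
The lower-right point is two-thirds across and two-thirds down within the crop:
x = 286 + 2 × 711.67 ≈ 1709; y = 620 + 2 × 592.00 ≈ 1804.

(1709, 1804)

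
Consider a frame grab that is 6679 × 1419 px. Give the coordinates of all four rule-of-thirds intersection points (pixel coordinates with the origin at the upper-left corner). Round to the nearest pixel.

(2226, 473), (4453, 473), (2226, 946), (4453, 946)

One third of 6679 is 2226.33; one third of 1419 is 473.
Vertical third lines at x = 2226 and x = 4453; horizontal third lines at y = 473 and y = 946.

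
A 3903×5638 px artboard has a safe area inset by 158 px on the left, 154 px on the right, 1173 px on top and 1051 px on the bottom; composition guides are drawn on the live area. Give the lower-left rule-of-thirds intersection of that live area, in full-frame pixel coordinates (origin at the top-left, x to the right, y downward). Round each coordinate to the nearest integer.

Content width = 3903 − 158 − 154 = 3591 px; content height = 5638 − 1173 − 1051 = 3414 px.
Lower-left is one-third across and two-thirds down within the live area.
x = 158 + 1 × 3591/3 = 158 + 1197.00 ≈ 1355
y = 1173 + 2 × 3414/3 = 1173 + 2276.00 ≈ 3449

(1355, 3449)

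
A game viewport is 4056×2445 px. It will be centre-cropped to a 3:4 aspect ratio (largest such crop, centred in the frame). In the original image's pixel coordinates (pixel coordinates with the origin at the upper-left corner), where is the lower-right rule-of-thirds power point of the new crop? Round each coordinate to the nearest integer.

x = 2334 px, y = 1630 px

4056/2445 > 3/4, so the 3:4 crop keeps the full height 2445 and trims width to 2445 × 3/4 = 1833.75 px.
Left offset = (4056 − 1833.75)/2 = 1111.12 px; top offset = 0.
Lower-right is two-thirds across and two-thirds down within the crop:
x = 1111.12 + 2 × 1833.75/3 ≈ 2334; y = 0.00 + 2 × 2445.00/3 ≈ 1630.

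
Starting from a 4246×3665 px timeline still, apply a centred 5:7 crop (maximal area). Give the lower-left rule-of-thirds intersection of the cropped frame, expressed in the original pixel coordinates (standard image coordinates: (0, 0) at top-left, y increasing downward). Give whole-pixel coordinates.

4246/3665 > 5/7, so the 5:7 crop keeps the full height 3665 and trims width to 3665 × 5/7 = 2617.86 px.
Left offset = (4246 − 2617.86)/2 = 814.07 px; top offset = 0.
Lower-left is one-third across and two-thirds down within the crop:
x = 814.07 + 1 × 2617.86/3 ≈ 1687; y = 0.00 + 2 × 3665.00/3 ≈ 2443.

x = 1687 px, y = 2443 px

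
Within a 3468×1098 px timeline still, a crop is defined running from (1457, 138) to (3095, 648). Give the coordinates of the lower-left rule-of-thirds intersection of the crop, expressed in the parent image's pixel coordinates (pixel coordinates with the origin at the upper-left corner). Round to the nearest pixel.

(2003, 478)

Crop width = 3095 − 1457 = 1638 px; one third is 546.00 px.
Crop height = 648 − 138 = 510 px; one third is 170.00 px.
The lower-left point is one-third across and two-thirds down within the crop:
x = 1457 + 1 × 546.00 ≈ 2003; y = 138 + 2 × 170.00 ≈ 478.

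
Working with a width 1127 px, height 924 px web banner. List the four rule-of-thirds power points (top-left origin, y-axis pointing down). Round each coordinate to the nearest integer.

One third of 1127 is 375.67; one third of 924 is 308.
Vertical third lines at x = 376 and x = 751; horizontal third lines at y = 308 and y = 616.

(376, 308), (751, 308), (376, 616), (751, 616)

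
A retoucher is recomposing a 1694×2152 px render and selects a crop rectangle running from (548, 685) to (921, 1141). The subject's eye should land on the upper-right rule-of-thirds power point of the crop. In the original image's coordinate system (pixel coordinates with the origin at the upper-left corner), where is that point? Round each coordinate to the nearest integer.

(797, 837)

Crop width = 921 − 548 = 373 px; one third is 124.33 px.
Crop height = 1141 − 685 = 456 px; one third is 152.00 px.
The upper-right point is two-thirds across and one-third down within the crop:
x = 548 + 2 × 124.33 ≈ 797; y = 685 + 1 × 152.00 ≈ 837.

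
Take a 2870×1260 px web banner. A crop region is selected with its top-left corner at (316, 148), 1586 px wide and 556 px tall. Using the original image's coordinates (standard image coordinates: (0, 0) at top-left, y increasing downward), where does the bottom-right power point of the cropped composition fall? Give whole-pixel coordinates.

(1373, 519)

One third of the crop width 1586 is 528.67 px.
One third of the crop height 556 is 185.33 px.
The bottom-right point is two-thirds across and two-thirds down within the crop:
x = 316 + 2 × 528.67 ≈ 1373; y = 148 + 2 × 185.33 ≈ 519.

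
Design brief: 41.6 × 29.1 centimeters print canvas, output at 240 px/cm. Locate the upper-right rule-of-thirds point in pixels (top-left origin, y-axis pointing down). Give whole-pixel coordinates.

x = 6656 px, y = 2328 px

In pixels the canvas is 41.6 × 240 = 9984 wide and 29.1 × 240 = 6984 tall.
The upper-right point is two-thirds across and one-third down:
x = 2 × 9984/3 ≈ 6656; y = 1 × 6984/3 ≈ 2328.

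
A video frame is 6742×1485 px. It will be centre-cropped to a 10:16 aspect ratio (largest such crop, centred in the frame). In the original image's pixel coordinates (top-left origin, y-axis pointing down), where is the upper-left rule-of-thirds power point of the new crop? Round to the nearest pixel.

6742/1485 > 10/16, so the 10:16 crop keeps the full height 1485 and trims width to 1485 × 10/16 = 928.12 px.
Left offset = (6742 − 928.12)/2 = 2906.94 px; top offset = 0.
Upper-left is one-third across and one-third down within the crop:
x = 2906.94 + 1 × 928.12/3 ≈ 3216; y = 0.00 + 1 × 1485.00/3 ≈ 495.

(3216, 495)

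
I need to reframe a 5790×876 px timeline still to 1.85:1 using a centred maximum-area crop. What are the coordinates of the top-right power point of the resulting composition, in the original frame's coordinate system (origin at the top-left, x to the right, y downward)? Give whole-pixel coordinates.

5790/876 > 1.85/1, so the 1.85:1 crop keeps the full height 876 and trims width to 876 × 1.85/1 = 1620.60 px.
Left offset = (5790 − 1620.60)/2 = 2084.70 px; top offset = 0.
Top-right is two-thirds across and one-third down within the crop:
x = 2084.70 + 2 × 1620.60/3 ≈ 3165; y = 0.00 + 1 × 876.00/3 ≈ 292.

x = 3165 px, y = 292 px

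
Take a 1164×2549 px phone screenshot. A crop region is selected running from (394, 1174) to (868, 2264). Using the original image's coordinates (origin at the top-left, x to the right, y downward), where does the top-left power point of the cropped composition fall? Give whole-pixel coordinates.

Crop width = 868 − 394 = 474 px; one third is 158.00 px.
Crop height = 2264 − 1174 = 1090 px; one third is 363.33 px.
The top-left point is one-third across and one-third down within the crop:
x = 394 + 1 × 158.00 ≈ 552; y = 1174 + 1 × 363.33 ≈ 1537.

(552, 1537)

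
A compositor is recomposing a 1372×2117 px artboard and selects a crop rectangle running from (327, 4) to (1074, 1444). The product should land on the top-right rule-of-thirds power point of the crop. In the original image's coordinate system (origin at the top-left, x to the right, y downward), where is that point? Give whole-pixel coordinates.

Crop width = 1074 − 327 = 747 px; one third is 249.00 px.
Crop height = 1444 − 4 = 1440 px; one third is 480.00 px.
The top-right point is two-thirds across and one-third down within the crop:
x = 327 + 2 × 249.00 ≈ 825; y = 4 + 1 × 480.00 ≈ 484.

x = 825 px, y = 484 px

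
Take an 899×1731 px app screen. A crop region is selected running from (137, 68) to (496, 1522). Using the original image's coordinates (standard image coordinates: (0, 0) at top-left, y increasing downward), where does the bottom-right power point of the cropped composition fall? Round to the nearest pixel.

x = 376 px, y = 1037 px

Crop width = 496 − 137 = 359 px; one third is 119.67 px.
Crop height = 1522 − 68 = 1454 px; one third is 484.67 px.
The bottom-right point is two-thirds across and two-thirds down within the crop:
x = 137 + 2 × 119.67 ≈ 376; y = 68 + 2 × 484.67 ≈ 1037.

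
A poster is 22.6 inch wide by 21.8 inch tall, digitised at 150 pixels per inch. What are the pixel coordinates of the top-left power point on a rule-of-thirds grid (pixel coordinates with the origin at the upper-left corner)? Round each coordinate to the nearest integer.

x = 1130 px, y = 1090 px

In pixels the canvas is 22.6 × 150 = 3390 wide and 21.8 × 150 = 3270 tall.
The top-left point is one-third across and one-third down:
x = 1 × 3390/3 ≈ 1130; y = 1 × 3270/3 ≈ 1090.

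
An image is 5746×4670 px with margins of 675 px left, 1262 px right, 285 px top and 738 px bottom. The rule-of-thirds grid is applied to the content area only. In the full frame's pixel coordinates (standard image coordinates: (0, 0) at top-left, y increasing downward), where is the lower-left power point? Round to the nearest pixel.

Content width = 5746 − 675 − 1262 = 3809 px; content height = 4670 − 285 − 738 = 3647 px.
Lower-left is one-third across and two-thirds down within the content area.
x = 675 + 1 × 3809/3 = 675 + 1269.67 ≈ 1945
y = 285 + 2 × 3647/3 = 285 + 2431.33 ≈ 2716

x = 1945 px, y = 2716 px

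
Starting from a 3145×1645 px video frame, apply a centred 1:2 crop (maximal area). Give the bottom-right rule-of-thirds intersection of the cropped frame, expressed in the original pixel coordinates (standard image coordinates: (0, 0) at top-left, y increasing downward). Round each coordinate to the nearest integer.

(1710, 1097)

3145/1645 > 1/2, so the 1:2 crop keeps the full height 1645 and trims width to 1645 × 1/2 = 822.50 px.
Left offset = (3145 − 822.50)/2 = 1161.25 px; top offset = 0.
Bottom-right is two-thirds across and two-thirds down within the crop:
x = 1161.25 + 2 × 822.50/3 ≈ 1710; y = 0.00 + 2 × 1645.00/3 ≈ 1097.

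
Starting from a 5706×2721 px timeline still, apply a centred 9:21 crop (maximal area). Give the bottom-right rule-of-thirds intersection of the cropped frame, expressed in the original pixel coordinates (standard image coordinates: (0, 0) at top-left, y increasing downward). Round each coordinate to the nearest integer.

5706/2721 > 9/21, so the 9:21 crop keeps the full height 2721 and trims width to 2721 × 9/21 = 1166.14 px.
Left offset = (5706 − 1166.14)/2 = 2269.93 px; top offset = 0.
Bottom-right is two-thirds across and two-thirds down within the crop:
x = 2269.93 + 2 × 1166.14/3 ≈ 3047; y = 0.00 + 2 × 2721.00/3 ≈ 1814.

x = 3047 px, y = 1814 px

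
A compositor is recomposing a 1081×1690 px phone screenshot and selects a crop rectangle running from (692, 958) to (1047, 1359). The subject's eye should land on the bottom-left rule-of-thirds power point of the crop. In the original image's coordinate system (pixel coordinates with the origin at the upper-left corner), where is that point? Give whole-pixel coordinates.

(810, 1225)

Crop width = 1047 − 692 = 355 px; one third is 118.33 px.
Crop height = 1359 − 958 = 401 px; one third is 133.67 px.
The bottom-left point is one-third across and two-thirds down within the crop:
x = 692 + 1 × 118.33 ≈ 810; y = 958 + 2 × 133.67 ≈ 1225.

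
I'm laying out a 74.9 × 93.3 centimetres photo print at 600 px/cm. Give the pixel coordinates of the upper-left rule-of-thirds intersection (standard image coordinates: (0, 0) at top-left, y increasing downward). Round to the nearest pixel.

(14980, 18660)

In pixels the canvas is 74.9 × 600 = 44940 wide and 93.3 × 600 = 55980 tall.
The upper-left point is one-third across and one-third down:
x = 1 × 44940/3 ≈ 14980; y = 1 × 55980/3 ≈ 18660.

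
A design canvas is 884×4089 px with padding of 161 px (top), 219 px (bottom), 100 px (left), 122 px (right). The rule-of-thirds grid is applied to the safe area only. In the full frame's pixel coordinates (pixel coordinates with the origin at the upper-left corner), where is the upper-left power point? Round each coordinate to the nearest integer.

x = 321 px, y = 1397 px

Content width = 884 − 100 − 122 = 662 px; content height = 4089 − 161 − 219 = 3709 px.
Upper-left is one-third across and one-third down within the safe area.
x = 100 + 1 × 662/3 = 100 + 220.67 ≈ 321
y = 161 + 1 × 3709/3 = 161 + 1236.33 ≈ 1397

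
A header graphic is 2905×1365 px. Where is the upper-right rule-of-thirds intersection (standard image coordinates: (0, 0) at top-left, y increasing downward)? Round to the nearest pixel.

The upper-right point sits two-thirds of the way across and one-third of the way down.
x = 2 × 2905/3 ≈ 1937; y = 1 × 1365/3 ≈ 455.

(1937, 455)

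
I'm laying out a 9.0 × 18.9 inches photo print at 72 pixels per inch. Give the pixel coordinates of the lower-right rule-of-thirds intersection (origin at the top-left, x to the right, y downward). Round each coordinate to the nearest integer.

x = 432 px, y = 907 px

In pixels the canvas is 9.0 × 72 = 648 wide and 18.9 × 72 = 1360.8 tall.
The lower-right point is two-thirds across and two-thirds down:
x = 2 × 648/3 ≈ 432; y = 2 × 1360.8/3 ≈ 907.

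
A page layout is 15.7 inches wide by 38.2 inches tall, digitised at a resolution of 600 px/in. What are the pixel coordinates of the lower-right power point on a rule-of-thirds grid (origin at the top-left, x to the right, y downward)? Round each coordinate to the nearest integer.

In pixels the canvas is 15.7 × 600 = 9420 wide and 38.2 × 600 = 22920 tall.
The lower-right point is two-thirds across and two-thirds down:
x = 2 × 9420/3 ≈ 6280; y = 2 × 22920/3 ≈ 15280.

x = 6280 px, y = 15280 px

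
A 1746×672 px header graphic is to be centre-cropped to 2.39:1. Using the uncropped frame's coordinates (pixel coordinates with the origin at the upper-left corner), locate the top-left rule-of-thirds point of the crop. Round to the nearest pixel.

(605, 224)

1746/672 > 2.39/1, so the 2.39:1 crop keeps the full height 672 and trims width to 672 × 2.39/1 = 1606.08 px.
Left offset = (1746 − 1606.08)/2 = 69.96 px; top offset = 0.
Top-left is one-third across and one-third down within the crop:
x = 69.96 + 1 × 1606.08/3 ≈ 605; y = 0.00 + 1 × 672.00/3 ≈ 224.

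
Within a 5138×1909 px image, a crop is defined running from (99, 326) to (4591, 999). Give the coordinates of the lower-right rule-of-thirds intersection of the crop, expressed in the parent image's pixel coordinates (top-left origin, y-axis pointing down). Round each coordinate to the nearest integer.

(3094, 775)

Crop width = 4591 − 99 = 4492 px; one third is 1497.33 px.
Crop height = 999 − 326 = 673 px; one third is 224.33 px.
The lower-right point is two-thirds across and two-thirds down within the crop:
x = 99 + 2 × 1497.33 ≈ 3094; y = 326 + 2 × 224.33 ≈ 775.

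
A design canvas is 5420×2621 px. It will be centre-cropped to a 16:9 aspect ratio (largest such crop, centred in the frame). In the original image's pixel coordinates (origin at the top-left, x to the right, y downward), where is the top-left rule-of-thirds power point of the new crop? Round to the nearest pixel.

5420/2621 > 16/9, so the 16:9 crop keeps the full height 2621 and trims width to 2621 × 16/9 = 4659.56 px.
Left offset = (5420 − 4659.56)/2 = 380.22 px; top offset = 0.
Top-left is one-third across and one-third down within the crop:
x = 380.22 + 1 × 4659.56/3 ≈ 1933; y = 0.00 + 1 × 2621.00/3 ≈ 874.

(1933, 874)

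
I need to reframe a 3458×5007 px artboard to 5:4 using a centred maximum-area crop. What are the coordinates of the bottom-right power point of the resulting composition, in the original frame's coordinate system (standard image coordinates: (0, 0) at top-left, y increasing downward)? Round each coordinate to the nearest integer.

3458/5007 < 5/4, so the 5:4 crop keeps the full width 3458 and trims height to 3458 × 4/5 = 2766.40 px.
Top offset = (5007 − 2766.40)/2 = 1120.30 px; left offset = 0.
Bottom-right is two-thirds across and two-thirds down within the crop:
x = 0.00 + 2 × 3458.00/3 ≈ 2305; y = 1120.30 + 2 × 2766.40/3 ≈ 2965.

(2305, 2965)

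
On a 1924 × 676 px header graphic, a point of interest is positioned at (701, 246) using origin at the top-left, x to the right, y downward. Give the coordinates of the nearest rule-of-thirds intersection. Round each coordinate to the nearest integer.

Third lines: x ∈ {641, 1283}, y ∈ {225, 451}.
701 is closer to x = 641; 246 is closer to y = 225.
So the nearest intersection is the upper-left power point.

x = 641 px, y = 225 px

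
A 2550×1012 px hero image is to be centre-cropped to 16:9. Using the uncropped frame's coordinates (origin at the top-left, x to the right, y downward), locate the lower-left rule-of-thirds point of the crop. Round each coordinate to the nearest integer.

2550/1012 > 16/9, so the 16:9 crop keeps the full height 1012 and trims width to 1012 × 16/9 = 1799.11 px.
Left offset = (2550 − 1799.11)/2 = 375.44 px; top offset = 0.
Lower-left is one-third across and two-thirds down within the crop:
x = 375.44 + 1 × 1799.11/3 ≈ 975; y = 0.00 + 2 × 1012.00/3 ≈ 675.

(975, 675)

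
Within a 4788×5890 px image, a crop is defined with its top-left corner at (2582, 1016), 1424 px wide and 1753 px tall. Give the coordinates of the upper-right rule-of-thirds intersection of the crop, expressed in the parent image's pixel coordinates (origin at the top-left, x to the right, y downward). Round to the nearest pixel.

One third of the crop width 1424 is 474.67 px.
One third of the crop height 1753 is 584.33 px.
The upper-right point is two-thirds across and one-third down within the crop:
x = 2582 + 2 × 474.67 ≈ 3531; y = 1016 + 1 × 584.33 ≈ 1600.

(3531, 1600)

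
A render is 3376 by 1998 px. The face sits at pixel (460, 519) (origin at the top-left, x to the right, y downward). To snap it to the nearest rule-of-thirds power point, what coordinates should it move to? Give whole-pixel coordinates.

Third lines: x ∈ {1125, 2251}, y ∈ {666, 1332}.
460 is closer to x = 1125; 519 is closer to y = 666.
So the nearest intersection is the upper-left power point.

x = 1125 px, y = 666 px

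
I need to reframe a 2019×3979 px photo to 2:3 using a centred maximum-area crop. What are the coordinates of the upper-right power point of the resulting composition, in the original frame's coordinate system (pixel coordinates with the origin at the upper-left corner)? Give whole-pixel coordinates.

x = 1346 px, y = 1485 px

2019/3979 < 2/3, so the 2:3 crop keeps the full width 2019 and trims height to 2019 × 3/2 = 3028.50 px.
Top offset = (3979 − 3028.50)/2 = 475.25 px; left offset = 0.
Upper-right is two-thirds across and one-third down within the crop:
x = 0.00 + 2 × 2019.00/3 ≈ 1346; y = 475.25 + 1 × 3028.50/3 ≈ 1485.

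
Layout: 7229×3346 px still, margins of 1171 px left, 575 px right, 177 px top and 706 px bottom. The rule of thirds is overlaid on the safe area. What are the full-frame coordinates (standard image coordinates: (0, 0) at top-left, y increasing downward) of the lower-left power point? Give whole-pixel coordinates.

x = 2999 px, y = 1819 px

Content width = 7229 − 1171 − 575 = 5483 px; content height = 3346 − 177 − 706 = 2463 px.
Lower-left is one-third across and two-thirds down within the safe area.
x = 1171 + 1 × 5483/3 = 1171 + 1827.67 ≈ 2999
y = 177 + 2 × 2463/3 = 177 + 1642.00 ≈ 1819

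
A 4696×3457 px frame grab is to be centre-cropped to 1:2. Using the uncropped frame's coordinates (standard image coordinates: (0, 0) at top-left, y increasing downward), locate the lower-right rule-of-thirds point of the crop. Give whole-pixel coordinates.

4696/3457 > 1/2, so the 1:2 crop keeps the full height 3457 and trims width to 3457 × 1/2 = 1728.50 px.
Left offset = (4696 − 1728.50)/2 = 1483.75 px; top offset = 0.
Lower-right is two-thirds across and two-thirds down within the crop:
x = 1483.75 + 2 × 1728.50/3 ≈ 2636; y = 0.00 + 2 × 3457.00/3 ≈ 2305.

x = 2636 px, y = 2305 px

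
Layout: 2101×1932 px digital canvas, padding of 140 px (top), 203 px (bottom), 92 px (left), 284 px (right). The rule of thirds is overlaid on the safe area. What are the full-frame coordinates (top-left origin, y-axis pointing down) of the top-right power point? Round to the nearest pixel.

(1242, 670)

Content width = 2101 − 92 − 284 = 1725 px; content height = 1932 − 140 − 203 = 1589 px.
Top-right is two-thirds across and one-third down within the safe area.
x = 92 + 2 × 1725/3 = 92 + 1150.00 ≈ 1242
y = 140 + 1 × 1589/3 = 140 + 529.67 ≈ 670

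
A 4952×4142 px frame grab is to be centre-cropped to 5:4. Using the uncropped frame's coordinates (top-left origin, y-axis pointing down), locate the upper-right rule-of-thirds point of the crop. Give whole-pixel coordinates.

4952/4142 < 5/4, so the 5:4 crop keeps the full width 4952 and trims height to 4952 × 4/5 = 3961.60 px.
Top offset = (4142 − 3961.60)/2 = 90.20 px; left offset = 0.
Upper-right is two-thirds across and one-third down within the crop:
x = 0.00 + 2 × 4952.00/3 ≈ 3301; y = 90.20 + 1 × 3961.60/3 ≈ 1411.

x = 3301 px, y = 1411 px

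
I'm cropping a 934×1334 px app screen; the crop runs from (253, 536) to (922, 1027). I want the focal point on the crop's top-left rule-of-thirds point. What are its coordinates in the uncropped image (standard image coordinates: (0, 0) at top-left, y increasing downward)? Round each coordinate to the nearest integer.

Crop width = 922 − 253 = 669 px; one third is 223.00 px.
Crop height = 1027 − 536 = 491 px; one third is 163.67 px.
The top-left point is one-third across and one-third down within the crop:
x = 253 + 1 × 223.00 ≈ 476; y = 536 + 1 × 163.67 ≈ 700.

x = 476 px, y = 700 px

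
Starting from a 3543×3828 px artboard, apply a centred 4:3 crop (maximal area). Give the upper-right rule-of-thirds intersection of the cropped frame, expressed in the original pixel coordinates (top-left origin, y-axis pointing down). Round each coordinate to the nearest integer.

x = 2362 px, y = 1471 px

3543/3828 < 4/3, so the 4:3 crop keeps the full width 3543 and trims height to 3543 × 3/4 = 2657.25 px.
Top offset = (3828 − 2657.25)/2 = 585.38 px; left offset = 0.
Upper-right is two-thirds across and one-third down within the crop:
x = 0.00 + 2 × 3543.00/3 ≈ 2362; y = 585.38 + 1 × 2657.25/3 ≈ 1471.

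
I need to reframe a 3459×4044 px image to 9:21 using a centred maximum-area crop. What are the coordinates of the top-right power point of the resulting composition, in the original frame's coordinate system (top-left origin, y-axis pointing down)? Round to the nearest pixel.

3459/4044 > 9/21, so the 9:21 crop keeps the full height 4044 and trims width to 4044 × 9/21 = 1733.14 px.
Left offset = (3459 − 1733.14)/2 = 862.93 px; top offset = 0.
Top-right is two-thirds across and one-third down within the crop:
x = 862.93 + 2 × 1733.14/3 ≈ 2018; y = 0.00 + 1 × 4044.00/3 ≈ 1348.

(2018, 1348)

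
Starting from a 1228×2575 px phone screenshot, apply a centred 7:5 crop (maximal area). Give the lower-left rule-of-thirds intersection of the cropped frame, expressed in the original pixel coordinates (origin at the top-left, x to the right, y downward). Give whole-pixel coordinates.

1228/2575 < 7/5, so the 7:5 crop keeps the full width 1228 and trims height to 1228 × 5/7 = 877.14 px.
Top offset = (2575 − 877.14)/2 = 848.93 px; left offset = 0.
Lower-left is one-third across and two-thirds down within the crop:
x = 0.00 + 1 × 1228.00/3 ≈ 409; y = 848.93 + 2 × 877.14/3 ≈ 1434.

(409, 1434)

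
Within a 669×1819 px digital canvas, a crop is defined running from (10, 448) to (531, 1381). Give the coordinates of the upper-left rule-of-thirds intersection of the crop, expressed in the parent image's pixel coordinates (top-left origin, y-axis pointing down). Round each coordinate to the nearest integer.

Crop width = 531 − 10 = 521 px; one third is 173.67 px.
Crop height = 1381 − 448 = 933 px; one third is 311.00 px.
The upper-left point is one-third across and one-third down within the crop:
x = 10 + 1 × 173.67 ≈ 184; y = 448 + 1 × 311.00 ≈ 759.

x = 184 px, y = 759 px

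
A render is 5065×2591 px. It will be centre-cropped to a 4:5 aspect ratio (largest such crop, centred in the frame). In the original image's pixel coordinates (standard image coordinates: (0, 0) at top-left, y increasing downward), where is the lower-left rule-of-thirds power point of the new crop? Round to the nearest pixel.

5065/2591 > 4/5, so the 4:5 crop keeps the full height 2591 and trims width to 2591 × 4/5 = 2072.80 px.
Left offset = (5065 − 2072.80)/2 = 1496.10 px; top offset = 0.
Lower-left is one-third across and two-thirds down within the crop:
x = 1496.10 + 1 × 2072.80/3 ≈ 2187; y = 0.00 + 2 × 2591.00/3 ≈ 1727.

(2187, 1727)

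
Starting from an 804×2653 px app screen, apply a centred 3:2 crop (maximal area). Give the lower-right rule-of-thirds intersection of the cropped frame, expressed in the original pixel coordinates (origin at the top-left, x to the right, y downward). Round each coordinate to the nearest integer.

x = 536 px, y = 1416 px

804/2653 < 3/2, so the 3:2 crop keeps the full width 804 and trims height to 804 × 2/3 = 536.00 px.
Top offset = (2653 − 536.00)/2 = 1058.50 px; left offset = 0.
Lower-right is two-thirds across and two-thirds down within the crop:
x = 0.00 + 2 × 804.00/3 ≈ 536; y = 1058.50 + 2 × 536.00/3 ≈ 1416.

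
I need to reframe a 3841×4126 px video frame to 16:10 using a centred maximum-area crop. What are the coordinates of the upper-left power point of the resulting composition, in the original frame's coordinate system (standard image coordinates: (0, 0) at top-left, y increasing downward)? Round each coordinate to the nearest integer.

3841/4126 < 16/10, so the 16:10 crop keeps the full width 3841 and trims height to 3841 × 10/16 = 2400.62 px.
Top offset = (4126 − 2400.62)/2 = 862.69 px; left offset = 0.
Upper-left is one-third across and one-third down within the crop:
x = 0.00 + 1 × 3841.00/3 ≈ 1280; y = 862.69 + 1 × 2400.62/3 ≈ 1663.

(1280, 1663)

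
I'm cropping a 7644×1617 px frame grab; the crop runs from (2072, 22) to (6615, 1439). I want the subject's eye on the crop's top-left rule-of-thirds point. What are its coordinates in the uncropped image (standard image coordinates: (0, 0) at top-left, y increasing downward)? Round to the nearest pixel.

Crop width = 6615 − 2072 = 4543 px; one third is 1514.33 px.
Crop height = 1439 − 22 = 1417 px; one third is 472.33 px.
The top-left point is one-third across and one-third down within the crop:
x = 2072 + 1 × 1514.33 ≈ 3586; y = 22 + 1 × 472.33 ≈ 494.

(3586, 494)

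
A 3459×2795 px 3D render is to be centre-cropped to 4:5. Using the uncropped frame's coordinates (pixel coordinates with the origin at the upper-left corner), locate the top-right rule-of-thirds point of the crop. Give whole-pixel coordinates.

3459/2795 > 4/5, so the 4:5 crop keeps the full height 2795 and trims width to 2795 × 4/5 = 2236.00 px.
Left offset = (3459 − 2236.00)/2 = 611.50 px; top offset = 0.
Top-right is two-thirds across and one-third down within the crop:
x = 611.50 + 2 × 2236.00/3 ≈ 2102; y = 0.00 + 1 × 2795.00/3 ≈ 932.

(2102, 932)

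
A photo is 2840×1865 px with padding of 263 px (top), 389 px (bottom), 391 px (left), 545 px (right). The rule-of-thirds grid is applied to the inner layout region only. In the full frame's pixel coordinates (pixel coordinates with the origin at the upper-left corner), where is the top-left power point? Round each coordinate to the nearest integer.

Content width = 2840 − 391 − 545 = 1904 px; content height = 1865 − 263 − 389 = 1213 px.
Top-left is one-third across and one-third down within the inner layout region.
x = 391 + 1 × 1904/3 = 391 + 634.67 ≈ 1026
y = 263 + 1 × 1213/3 = 263 + 404.33 ≈ 667

x = 1026 px, y = 667 px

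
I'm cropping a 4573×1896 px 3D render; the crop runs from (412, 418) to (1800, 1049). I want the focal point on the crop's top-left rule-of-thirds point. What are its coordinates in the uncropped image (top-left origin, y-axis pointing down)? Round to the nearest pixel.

(875, 628)

Crop width = 1800 − 412 = 1388 px; one third is 462.67 px.
Crop height = 1049 − 418 = 631 px; one third is 210.33 px.
The top-left point is one-third across and one-third down within the crop:
x = 412 + 1 × 462.67 ≈ 875; y = 418 + 1 × 210.33 ≈ 628.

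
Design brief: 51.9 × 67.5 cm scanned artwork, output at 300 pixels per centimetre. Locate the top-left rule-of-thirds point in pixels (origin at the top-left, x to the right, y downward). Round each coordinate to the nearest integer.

In pixels the canvas is 51.9 × 300 = 15570 wide and 67.5 × 300 = 20250 tall.
The top-left point is one-third across and one-third down:
x = 1 × 15570/3 ≈ 5190; y = 1 × 20250/3 ≈ 6750.

(5190, 6750)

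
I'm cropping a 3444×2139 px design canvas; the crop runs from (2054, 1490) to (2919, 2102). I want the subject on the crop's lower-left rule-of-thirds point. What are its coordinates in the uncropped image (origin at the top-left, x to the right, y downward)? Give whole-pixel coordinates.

Crop width = 2919 − 2054 = 865 px; one third is 288.33 px.
Crop height = 2102 − 1490 = 612 px; one third is 204.00 px.
The lower-left point is one-third across and two-thirds down within the crop:
x = 2054 + 1 × 288.33 ≈ 2342; y = 1490 + 2 × 204.00 ≈ 1898.

(2342, 1898)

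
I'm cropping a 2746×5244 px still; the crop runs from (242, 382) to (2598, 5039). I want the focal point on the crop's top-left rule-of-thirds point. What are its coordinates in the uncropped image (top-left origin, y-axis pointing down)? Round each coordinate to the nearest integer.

(1027, 1934)

Crop width = 2598 − 242 = 2356 px; one third is 785.33 px.
Crop height = 5039 − 382 = 4657 px; one third is 1552.33 px.
The top-left point is one-third across and one-third down within the crop:
x = 242 + 1 × 785.33 ≈ 1027; y = 382 + 1 × 1552.33 ≈ 1934.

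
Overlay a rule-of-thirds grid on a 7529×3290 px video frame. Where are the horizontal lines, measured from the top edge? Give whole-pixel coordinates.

1097 px and 2193 px

3290 / 3 = 1096.67, so the horizontal lines sit at one and two thirds of 3290.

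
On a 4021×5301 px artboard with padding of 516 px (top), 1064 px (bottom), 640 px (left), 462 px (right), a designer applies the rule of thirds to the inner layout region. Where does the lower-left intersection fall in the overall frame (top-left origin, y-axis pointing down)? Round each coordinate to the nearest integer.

Content width = 4021 − 640 − 462 = 2919 px; content height = 5301 − 516 − 1064 = 3721 px.
Lower-left is one-third across and two-thirds down within the inner layout region.
x = 640 + 1 × 2919/3 = 640 + 973.00 ≈ 1613
y = 516 + 2 × 3721/3 = 516 + 2480.67 ≈ 2997

(1613, 2997)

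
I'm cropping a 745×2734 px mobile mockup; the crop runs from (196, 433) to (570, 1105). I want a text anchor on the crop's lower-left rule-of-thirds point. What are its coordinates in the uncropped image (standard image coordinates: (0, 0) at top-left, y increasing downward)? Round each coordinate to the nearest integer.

Crop width = 570 − 196 = 374 px; one third is 124.67 px.
Crop height = 1105 − 433 = 672 px; one third is 224.00 px.
The lower-left point is one-third across and two-thirds down within the crop:
x = 196 + 1 × 124.67 ≈ 321; y = 433 + 2 × 224.00 ≈ 881.

(321, 881)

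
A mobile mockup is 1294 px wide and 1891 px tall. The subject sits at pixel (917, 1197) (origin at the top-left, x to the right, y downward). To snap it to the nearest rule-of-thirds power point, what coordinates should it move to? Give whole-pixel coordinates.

Third lines: x ∈ {431, 863}, y ∈ {630, 1261}.
917 is closer to x = 863; 1197 is closer to y = 1261.
So the nearest intersection is the lower-right power point.

x = 863 px, y = 1261 px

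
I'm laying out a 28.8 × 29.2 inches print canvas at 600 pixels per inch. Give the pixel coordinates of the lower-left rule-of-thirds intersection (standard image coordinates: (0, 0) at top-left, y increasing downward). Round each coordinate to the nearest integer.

In pixels the canvas is 28.8 × 600 = 17280 wide and 29.2 × 600 = 17520 tall.
The lower-left point is one-third across and two-thirds down:
x = 1 × 17280/3 ≈ 5760; y = 2 × 17520/3 ≈ 11680.

(5760, 11680)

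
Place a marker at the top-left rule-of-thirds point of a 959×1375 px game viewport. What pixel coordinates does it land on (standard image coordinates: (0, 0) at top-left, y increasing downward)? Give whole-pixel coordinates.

The top-left point sits one-third of the way across and one-third of the way down.
x = 1 × 959/3 ≈ 320; y = 1 × 1375/3 ≈ 458.

x = 320 px, y = 458 px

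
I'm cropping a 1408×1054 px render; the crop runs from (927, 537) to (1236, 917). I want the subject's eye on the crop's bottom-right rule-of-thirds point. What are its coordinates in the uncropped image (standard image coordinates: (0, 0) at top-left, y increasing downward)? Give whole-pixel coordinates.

Crop width = 1236 − 927 = 309 px; one third is 103.00 px.
Crop height = 917 − 537 = 380 px; one third is 126.67 px.
The bottom-right point is two-thirds across and two-thirds down within the crop:
x = 927 + 2 × 103.00 ≈ 1133; y = 537 + 2 × 126.67 ≈ 790.

(1133, 790)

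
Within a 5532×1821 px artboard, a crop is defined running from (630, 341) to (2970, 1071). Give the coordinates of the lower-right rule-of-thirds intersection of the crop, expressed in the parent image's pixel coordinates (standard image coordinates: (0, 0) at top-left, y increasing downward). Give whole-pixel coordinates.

Crop width = 2970 − 630 = 2340 px; one third is 780.00 px.
Crop height = 1071 − 341 = 730 px; one third is 243.33 px.
The lower-right point is two-thirds across and two-thirds down within the crop:
x = 630 + 2 × 780.00 ≈ 2190; y = 341 + 2 × 243.33 ≈ 828.

(2190, 828)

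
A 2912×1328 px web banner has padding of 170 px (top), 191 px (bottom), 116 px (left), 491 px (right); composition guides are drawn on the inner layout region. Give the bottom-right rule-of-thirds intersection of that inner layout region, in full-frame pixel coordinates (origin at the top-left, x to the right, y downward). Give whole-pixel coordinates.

Content width = 2912 − 116 − 491 = 2305 px; content height = 1328 − 170 − 191 = 967 px.
Bottom-right is two-thirds across and two-thirds down within the inner layout region.
x = 116 + 2 × 2305/3 = 116 + 1536.67 ≈ 1653
y = 170 + 2 × 967/3 = 170 + 644.67 ≈ 815

x = 1653 px, y = 815 px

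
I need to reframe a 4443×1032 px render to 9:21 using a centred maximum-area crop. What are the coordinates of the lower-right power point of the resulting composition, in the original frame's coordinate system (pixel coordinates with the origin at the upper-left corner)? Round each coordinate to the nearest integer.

x = 2295 px, y = 688 px

4443/1032 > 9/21, so the 9:21 crop keeps the full height 1032 and trims width to 1032 × 9/21 = 442.29 px.
Left offset = (4443 − 442.29)/2 = 2000.36 px; top offset = 0.
Lower-right is two-thirds across and two-thirds down within the crop:
x = 2000.36 + 2 × 442.29/3 ≈ 2295; y = 0.00 + 2 × 1032.00/3 ≈ 688.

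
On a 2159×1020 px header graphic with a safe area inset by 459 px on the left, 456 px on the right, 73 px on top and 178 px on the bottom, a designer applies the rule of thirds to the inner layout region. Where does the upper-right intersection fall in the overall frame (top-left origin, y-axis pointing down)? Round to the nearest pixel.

Content width = 2159 − 459 − 456 = 1244 px; content height = 1020 − 73 − 178 = 769 px.
Upper-right is two-thirds across and one-third down within the inner layout region.
x = 459 + 2 × 1244/3 = 459 + 829.33 ≈ 1288
y = 73 + 1 × 769/3 = 73 + 256.33 ≈ 329

x = 1288 px, y = 329 px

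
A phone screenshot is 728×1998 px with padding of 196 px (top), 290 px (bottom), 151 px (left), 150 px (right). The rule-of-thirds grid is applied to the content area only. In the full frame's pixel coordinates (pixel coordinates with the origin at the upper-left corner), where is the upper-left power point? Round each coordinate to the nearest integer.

Content width = 728 − 151 − 150 = 427 px; content height = 1998 − 196 − 290 = 1512 px.
Upper-left is one-third across and one-third down within the content area.
x = 151 + 1 × 427/3 = 151 + 142.33 ≈ 293
y = 196 + 1 × 1512/3 = 196 + 504.00 ≈ 700

(293, 700)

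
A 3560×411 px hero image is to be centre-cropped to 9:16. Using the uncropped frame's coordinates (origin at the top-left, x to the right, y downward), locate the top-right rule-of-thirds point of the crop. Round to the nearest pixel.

3560/411 > 9/16, so the 9:16 crop keeps the full height 411 and trims width to 411 × 9/16 = 231.19 px.
Left offset = (3560 − 231.19)/2 = 1664.41 px; top offset = 0.
Top-right is two-thirds across and one-third down within the crop:
x = 1664.41 + 2 × 231.19/3 ≈ 1819; y = 0.00 + 1 × 411.00/3 ≈ 137.

x = 1819 px, y = 137 px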